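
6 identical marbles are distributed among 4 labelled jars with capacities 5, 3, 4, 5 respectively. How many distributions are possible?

Ignoring the caps, the number of non-negative solutions to x_1+…+x_4 = 6 is C(9,3) = 84.
Subtract solutions that violate a single cap (substitute x_i' = x_i − (cap_i+1)): x_1 ≥ 6 gives C(3,3) = 1; x_2 ≥ 4 gives C(5,3) = 10; x_3 ≥ 5 gives C(4,3) = 4; x_4 ≥ 6 gives C(3,3) = 1. Together 16.
No two caps can be exceeded simultaneously, so the pair terms are all 0.
By inclusion–exclusion the count is 84 − 16 + 0 = 68.

68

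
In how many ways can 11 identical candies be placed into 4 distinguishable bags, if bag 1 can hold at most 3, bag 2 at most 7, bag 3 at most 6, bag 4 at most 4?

116

Ignoring the caps, the number of non-negative solutions to x_1+…+x_4 = 11 is C(14,3) = 364.
Subtract solutions that violate a single cap (substitute x_i' = x_i − (cap_i+1)): x_1 ≥ 4 gives C(10,3) = 120; x_2 ≥ 8 gives C(6,3) = 20; x_3 ≥ 7 gives C(7,3) = 35; x_4 ≥ 5 gives C(9,3) = 84. Together 259.
Add back pairs where two caps are both exceeded: 0 + 1 + 10 + 0 + 0 + 0 = 11.
By inclusion–exclusion the count is 364 − 259 + 11 = 116.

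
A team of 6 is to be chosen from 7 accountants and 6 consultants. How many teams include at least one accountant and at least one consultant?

1708

Total 6-person selections from all 13: C(13,6) = 1716.
Subtract selections that omit an entire group: no accountants → C(6,6) = 1; no consultants → C(7,6) = 7.
Both groups omitted at once is impossible, so 1716 − 8 = 1708.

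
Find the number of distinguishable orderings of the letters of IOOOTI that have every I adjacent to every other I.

20

Treat the 2 copies of I as a single block. The multiset to arrange is then {II, O, O, O, T}, 5 items in all.
That gives (5)!/(3!) = 20 arrangements.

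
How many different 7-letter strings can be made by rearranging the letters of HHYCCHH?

Letter multiplicities in HHYCCHH: C×2, H×4, Y×1.
So there are 7! / (4!·2!) = 105 distinguishable arrangements.

105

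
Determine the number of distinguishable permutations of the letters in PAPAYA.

The 6 letters of PAPAYA have repeats: A appearing 3 times and P appearing twice.
So there are 6! / (3!·2!) = 60 distinguishable arrangements.

60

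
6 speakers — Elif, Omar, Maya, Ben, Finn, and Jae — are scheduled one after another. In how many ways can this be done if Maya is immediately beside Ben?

240

Treat {Maya, Ben} as a single unit. There are 5 units to order, and the pair itself can be ordered 2 ways.
So the count is 2·(5)! = 240.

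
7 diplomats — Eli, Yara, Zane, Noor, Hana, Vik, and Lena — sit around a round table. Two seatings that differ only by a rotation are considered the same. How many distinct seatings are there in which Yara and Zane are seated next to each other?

Glue Yara and Zane into a block (2 internal orders). Seating 6 units around a circle gives (5)! arrangements.
So 2 × (5)! = 2 × 120 = 240.

240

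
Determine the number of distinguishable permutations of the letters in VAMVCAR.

1260

The 7 letters of VAMVCAR have repeats: A appearing twice and V appearing twice.
So there are 7! / (2!·2!) = 1260 distinguishable arrangements.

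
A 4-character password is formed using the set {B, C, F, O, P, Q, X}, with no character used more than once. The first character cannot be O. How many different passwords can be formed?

The first character has 7−1 = 6 choices (anything except O).
The remaining 3 characters are filled from the other 6 symbols without repetition: 6 × 5 × 4 = 120.
Total: 6 × 120 = 720.

720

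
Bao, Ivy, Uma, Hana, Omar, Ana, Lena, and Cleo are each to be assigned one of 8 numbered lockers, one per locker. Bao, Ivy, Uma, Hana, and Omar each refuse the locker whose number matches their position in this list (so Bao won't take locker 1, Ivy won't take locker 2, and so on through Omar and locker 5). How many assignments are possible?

21234

Let Aᵢ (for 1 ≤ i ≤ 5) be the placements that put person i in their forbidden locker. Any j of these fix j positions, leaving (8−j)! ways to fill the rest, and there are C(5,j) ways to pick which j.
By inclusion–exclusion, the number of valid placements is Σ_{j=0}^{5} (−1)^j C(5,j)·(8−j)!.
Computing: 40320 − 25200 + 7200 − 1200 + 120 − 6 = 21234.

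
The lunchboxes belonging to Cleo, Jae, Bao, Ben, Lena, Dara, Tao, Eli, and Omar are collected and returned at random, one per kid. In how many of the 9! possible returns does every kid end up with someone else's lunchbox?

This is the derangement count D_9: permutations of 9 items with no fixed point.
By inclusion–exclusion this is Σ_{j=0}^{9} (−1)^j C(9,j)·(9−j)!.
Computing: 362880 − 362880 + 181440 − 60480 + 15120 − 3024 + 504 − 72 + 9 − 1 = 133496.

133496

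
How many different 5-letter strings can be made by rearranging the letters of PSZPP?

20

PSZPP has 5 letters with P appearing 3 times.
The number of distinct arrangements is 5!/(3!) = 120/6 = 20.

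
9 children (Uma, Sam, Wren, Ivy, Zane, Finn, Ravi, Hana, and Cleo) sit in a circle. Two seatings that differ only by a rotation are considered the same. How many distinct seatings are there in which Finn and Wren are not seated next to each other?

All circular seatings of 9 people number (8)! = 40320.
Seatings with Finn beside Wren: treat them as a block with 2 internal orders, giving 2 × (7)! = 10080.
Subtracting, 40320 − 10080 = 30240.

30240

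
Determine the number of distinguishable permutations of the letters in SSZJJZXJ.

SSZJJZXJ has 8 letters with J appearing 3 times, S appearing twice, and Z appearing twice.
Dividing 8! = 40320 by 3!·2!·2! = 24 for the repeated letters gives 1680.

1680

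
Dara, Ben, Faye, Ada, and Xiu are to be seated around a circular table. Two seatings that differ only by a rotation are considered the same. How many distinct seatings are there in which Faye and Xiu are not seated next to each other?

12

Without the restriction there are (4)! = 24 seatings.
Those with Faye next to Xiu: fuse the pair into one unit and seat 4 units around a circle — 2·(3)! = 12.
Subtracting, 24 − 12 = 12.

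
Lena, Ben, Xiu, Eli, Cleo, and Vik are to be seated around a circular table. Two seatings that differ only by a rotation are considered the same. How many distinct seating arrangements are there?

Seat Lena anywhere (absorbing the rotational symmetry), then permute the other 5: (5)! = 120.

120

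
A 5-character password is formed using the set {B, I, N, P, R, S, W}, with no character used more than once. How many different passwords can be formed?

Choose and order 5 of the 7 symbols: the first character has 7 options, the next 6, and so on down to 3.
That product is 7 × 6 × 5 × 4 × 3 = 2520.

2520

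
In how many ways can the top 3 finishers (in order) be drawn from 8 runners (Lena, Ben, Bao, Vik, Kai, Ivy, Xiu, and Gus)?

There are 8 choices for 1st place, 7 for 2nd, and 6 for 3rd.
That gives 8 × 7 × 6 = 336.

336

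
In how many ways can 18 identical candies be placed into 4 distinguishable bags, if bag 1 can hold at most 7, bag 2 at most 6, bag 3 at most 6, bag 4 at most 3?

34

Ignoring the caps, the number of non-negative solutions to x_1+…+x_4 = 18 is C(21,3) = 1330.
Subtract solutions that violate a single cap (substitute x_i' = x_i − (cap_i+1)): x_1 ≥ 8 gives C(13,3) = 286; x_2 ≥ 7 gives C(14,3) = 364; x_3 ≥ 7 gives C(14,3) = 364; x_4 ≥ 4 gives C(17,3) = 680. Together 1694.
Add back pairs where two caps are both exceeded: 20 + 20 + 84 + 35 + 120 + 120 = 399.
Subtract triples: 0 + 0 + 0 + 1 = 1.
By inclusion–exclusion the count is 1330 − 1694 + 399 − 1 = 34.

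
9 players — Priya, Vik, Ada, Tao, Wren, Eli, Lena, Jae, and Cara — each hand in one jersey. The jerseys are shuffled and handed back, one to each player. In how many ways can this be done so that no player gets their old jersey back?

Let Aᵢ be the assignments in which player i gets their old jersey. We want the size of the complement of A₁∪…∪A_9.
By inclusion–exclusion this is Σ_{j=0}^{9} (−1)^j C(9,j)·(9−j)!.
Computing: 362880 − 362880 + 181440 − 60480 + 15120 − 3024 + 504 − 72 + 9 − 1 = 133496.

133496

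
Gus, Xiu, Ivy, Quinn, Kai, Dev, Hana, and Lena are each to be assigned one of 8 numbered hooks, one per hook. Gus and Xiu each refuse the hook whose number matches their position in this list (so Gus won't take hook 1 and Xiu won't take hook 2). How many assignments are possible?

Let Aᵢ (for i ∈ {1, 2}) be the placements that put person i in their forbidden hook. Any j of these fix j positions, leaving (8−j)! ways to fill the rest, and there are C(2,j) ways to pick which j.
By inclusion–exclusion, the number of valid placements is Σ_{j=0}^{2} (−1)^j C(2,j)·(8−j)!.
Computing: 40320 − 10080 + 720 = 30960.

30960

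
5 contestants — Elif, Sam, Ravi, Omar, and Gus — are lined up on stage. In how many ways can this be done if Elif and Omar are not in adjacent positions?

72

There are 5! = 120 arrangements in all. If Elif and Omar are adjacent, merging them into one block gives 2·(4)! = 48 arrangements.
Complementary counting: 120 − 48 = 72.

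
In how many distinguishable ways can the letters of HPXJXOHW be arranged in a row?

10080

HPXJXOHW has 8 letters with H appearing twice and X appearing twice.
So there are 8! / (2!·2!) = 10080 distinguishable arrangements.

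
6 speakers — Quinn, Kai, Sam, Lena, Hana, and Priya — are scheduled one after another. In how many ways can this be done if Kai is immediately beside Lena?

240

Place the 4 others and the Kai-Lena pair as 5 objects in a line; the pair has 2 internal arrangements.
That gives 2 × 5! = 2 × 120 = 240.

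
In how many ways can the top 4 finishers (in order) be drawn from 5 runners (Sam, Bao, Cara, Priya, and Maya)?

This is an ordered selection of 4 from 5: P(5,4).
That gives 5 × 4 × 3 × 2 = 120.

120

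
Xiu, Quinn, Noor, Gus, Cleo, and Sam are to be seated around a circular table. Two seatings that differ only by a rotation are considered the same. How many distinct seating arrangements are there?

Around a circle, 6 distinct people have 6!/6 = (5)! = 120 rotationally distinct seatings.

120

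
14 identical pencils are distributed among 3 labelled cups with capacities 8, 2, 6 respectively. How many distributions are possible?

6

By stars and bars, unrestricted non-negative solutions to x_1+…+x_3 = 14 number C(14+2,2) = 120.
Subtract solutions that violate a single cap (substitute x_i' = x_i − (cap_i+1)): x_1 ≥ 9 gives C(7,2) = 21; x_2 ≥ 3 gives C(13,2) = 78; x_3 ≥ 7 gives C(9,2) = 36. Together 135.
Add back pairs where two caps are both exceeded: 6 + 0 + 15 = 21.
By inclusion–exclusion the count is 120 − 135 + 21 = 6.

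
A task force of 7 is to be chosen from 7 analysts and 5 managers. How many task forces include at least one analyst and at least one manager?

With no constraint there are C(12,7) = 792 possible selections.
Selections missing a whole group: no analysts → C(5,7) = 0; no managers → C(7,7) = 1.
Both groups omitted at once is impossible, so 792 − 1 = 791.

791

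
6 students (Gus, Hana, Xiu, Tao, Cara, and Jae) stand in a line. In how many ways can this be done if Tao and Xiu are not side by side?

480

Of the 6! = 720 arrangements, those with Tao and Xiu adjacent number 2 × 5! = 240 (treat the pair as a block with 2 internal orders).
So 720 − 240 = 480 arrangements keep them apart.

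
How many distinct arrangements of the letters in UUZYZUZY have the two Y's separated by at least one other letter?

There are 8!/(3!·3!·2!) = 560 arrangements of UUZYZUZY in total.
Arrangements with the Y's together: treat YY as one letter, giving (7)!/(3!·3!) = 140.
Subtracting, 560 − 140 = 420 arrangements keep the Y's apart.

420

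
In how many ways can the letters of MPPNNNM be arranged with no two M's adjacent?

There are 7!/(3!·2!·2!) = 210 arrangements of MPPNNNM in total.
If the two M's are adjacent, glue them into one block, leaving 6 items to arrange: (6)!/(3!·2!) = 60 ways.
Hence 210 − 60 = 150.

150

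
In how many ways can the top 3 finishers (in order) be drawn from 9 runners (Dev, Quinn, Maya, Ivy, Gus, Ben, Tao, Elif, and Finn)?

This is an ordered selection of 3 from 9: P(9,3).
That gives 9 × 8 × 7 = 504.

504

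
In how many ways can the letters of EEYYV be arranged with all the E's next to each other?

Treat the 2 copies of E as a single block. The multiset to arrange is then {EE, V, Y, Y}, 4 items in all.
That gives (4)!/(2!) = 12 arrangements.

12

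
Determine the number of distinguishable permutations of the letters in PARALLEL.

PARALLEL has 8 letters with A appearing twice and L appearing 3 times.
The number of distinct arrangements is 8!/(3!·2!) = 40320/12 = 3360.

3360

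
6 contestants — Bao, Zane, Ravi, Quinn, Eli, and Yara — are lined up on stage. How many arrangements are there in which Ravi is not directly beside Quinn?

There are 6! = 720 arrangements in all. If Ravi and Quinn are adjacent, merging them into one block gives 2·(5)! = 240 arrangements.
So 720 − 240 = 480 arrangements keep them apart.

480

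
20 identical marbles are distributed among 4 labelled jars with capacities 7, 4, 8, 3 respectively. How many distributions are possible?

Without the upper bounds there are C(23,3) = 1771 ways to split 20 among 4 jars.
Subtract solutions that violate a single cap (substitute x_i' = x_i − (cap_i+1)): x_1 ≥ 8 gives C(15,3) = 455; x_2 ≥ 5 gives C(18,3) = 816; x_3 ≥ 9 gives C(14,3) = 364; x_4 ≥ 4 gives C(19,3) = 969. Together 2604.
Add back pairs where two caps are both exceeded: 120 + 20 + 165 + 84 + 364 + 120 = 873.
Subtract triples: 0 + 20 + 0 + 10 = 30.
By inclusion–exclusion the count is 1771 − 2604 + 873 − 30 = 10.

10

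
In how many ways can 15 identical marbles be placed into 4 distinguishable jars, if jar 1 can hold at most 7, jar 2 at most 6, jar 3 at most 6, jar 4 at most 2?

64

Ignoring the caps, the number of non-negative solutions to x_1+…+x_4 = 15 is C(18,3) = 816.
Subtract solutions that violate a single cap (substitute x_i' = x_i − (cap_i+1)): x_1 ≥ 8 gives C(10,3) = 120; x_2 ≥ 7 gives C(11,3) = 165; x_3 ≥ 7 gives C(11,3) = 165; x_4 ≥ 3 gives C(15,3) = 455. Together 905.
Add back pairs where two caps are both exceeded: 1 + 1 + 35 + 4 + 56 + 56 = 153.
By inclusion–exclusion the count is 816 − 905 + 153 = 64.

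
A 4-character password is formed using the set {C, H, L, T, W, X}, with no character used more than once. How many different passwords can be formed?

360

Choose and order 4 of the 6 symbols: the first character has 6 options, the next 5, then 4, 3.
That product is 6 × 5 × 4 × 3 = 360.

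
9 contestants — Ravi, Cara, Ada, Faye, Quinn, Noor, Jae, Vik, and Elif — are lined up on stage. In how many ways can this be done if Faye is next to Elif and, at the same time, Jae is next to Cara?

20160

Treat {Faye,Elif} as one block (2 orders) and {Jae,Cara} as another (2 orders).
That leaves 7 units to arrange: 2 × 2 × 7! = 4 × 5040 = 20160.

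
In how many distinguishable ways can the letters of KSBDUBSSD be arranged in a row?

The 9 letters of KSBDUBSSD have repeats: B appearing twice, D appearing twice, and S appearing 3 times.
Dividing 9! = 362880 by 3!·2!·2! = 24 for the repeated letters gives 15120.

15120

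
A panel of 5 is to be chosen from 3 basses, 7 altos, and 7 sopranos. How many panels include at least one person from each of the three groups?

Unrestricted: C(17,5) = 6188 ways to pick any 5 of the 17.
Subtract selections that omit an entire group: no basses → C(14,5) = 2002; no altos → C(10,5) = 252; no sopranos → C(10,5) = 252.
Add back selections omitting two groups (i.e. drawn from a single group): C(3,5) + C(7,5) + C(7,5) = 42.
By inclusion–exclusion: 6188 − 2506 + 42 = 3724.

3724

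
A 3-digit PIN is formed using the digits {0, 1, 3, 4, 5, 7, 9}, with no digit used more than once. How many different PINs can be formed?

Choose and order 3 of the 7 symbols: the first digit has 7 options, the next 6, then 5.
7 × 6 × 5 = 210.

210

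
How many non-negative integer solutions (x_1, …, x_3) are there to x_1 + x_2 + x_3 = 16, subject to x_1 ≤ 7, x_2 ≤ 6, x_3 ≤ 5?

6

By stars and bars, unrestricted non-negative solutions to x_1+…+x_3 = 16 number C(16+2,2) = 153.
Subtract solutions that violate a single cap (substitute x_i' = x_i − (cap_i+1)): x_1 ≥ 8 gives C(10,2) = 45; x_2 ≥ 7 gives C(11,2) = 55; x_3 ≥ 6 gives C(12,2) = 66. Together 166.
Add back pairs where two caps are both exceeded: 3 + 6 + 10 = 19.
By inclusion–exclusion the count is 153 − 166 + 19 = 6.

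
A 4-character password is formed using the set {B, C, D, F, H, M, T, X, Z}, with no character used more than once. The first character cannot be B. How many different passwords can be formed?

2688

The first character has 9−1 = 8 choices (anything except B).
The remaining 3 characters are filled from the other 8 symbols without repetition: 8 × 7 × 6 = 336.
Total: 8 × 336 = 2688.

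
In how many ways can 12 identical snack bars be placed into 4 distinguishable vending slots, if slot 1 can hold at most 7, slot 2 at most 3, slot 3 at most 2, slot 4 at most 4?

30

By stars and bars, unrestricted non-negative solutions to x_1+…+x_4 = 12 number C(12+3,3) = 455.
Subtract solutions that violate a single cap (substitute x_i' = x_i − (cap_i+1)): x_1 ≥ 8 gives C(7,3) = 35; x_2 ≥ 4 gives C(11,3) = 165; x_3 ≥ 3 gives C(12,3) = 220; x_4 ≥ 5 gives C(10,3) = 120. Together 540.
Add back pairs where two caps are both exceeded: 1 + 4 + 0 + 56 + 20 + 35 = 116.
Subtract triples: 0 + 0 + 0 + 1 = 1.
By inclusion–exclusion the count is 455 − 540 + 116 − 1 = 30.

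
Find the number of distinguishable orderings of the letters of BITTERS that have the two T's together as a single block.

Treat the 2 copies of T as a single block. The multiset to arrange is then {TT, B, E, I, R, S}, 6 items in all.
All 6 items are distinct, so there are (6)! = 720 arrangements.

720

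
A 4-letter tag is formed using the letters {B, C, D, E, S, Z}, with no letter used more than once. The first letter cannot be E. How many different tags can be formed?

The first letter has 6−1 = 5 choices (anything except E).
The remaining 3 letters are filled from the other 5 symbols without repetition: 5 × 4 × 3 = 60.
Total: 5 × 60 = 300.

300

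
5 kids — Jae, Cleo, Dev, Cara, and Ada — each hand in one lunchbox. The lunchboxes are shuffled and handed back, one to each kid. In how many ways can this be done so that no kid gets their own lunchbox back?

Count assignments avoiding every fixed point. For any j of the 5 kids fixed to their own lunchbox, the other 5−j can be arranged in (5−j)! ways.
By inclusion–exclusion this is Σ_{j=0}^{5} (−1)^j C(5,j)·(5−j)!.
Computing: 120 − 120 + 60 − 20 + 5 − 1 = 44.

44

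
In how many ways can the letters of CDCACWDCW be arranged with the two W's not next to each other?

2940

Total arrangements of CDCACWDCW: 9!/(4!·2!·2!) = 3780.
Arrangements with the W's together: treat WW as one letter, giving (8)!/(4!·2!) = 840.
Hence 3780 − 840 = 2940.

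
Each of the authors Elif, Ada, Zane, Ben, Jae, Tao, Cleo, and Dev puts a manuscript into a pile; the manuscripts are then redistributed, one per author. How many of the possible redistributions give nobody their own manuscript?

This is the derangement count D_8: permutations of 8 items with no fixed point.
By inclusion–exclusion this is Σ_{j=0}^{8} (−1)^j C(8,j)·(8−j)!.
Computing: 40320 − 40320 + 20160 − 6720 + 1680 − 336 + 56 − 8 + 1 = 14833.

14833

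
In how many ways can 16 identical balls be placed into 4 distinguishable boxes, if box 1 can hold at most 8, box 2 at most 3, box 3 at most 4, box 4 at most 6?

51

Ignoring the caps, the number of non-negative solutions to x_1+…+x_4 = 16 is C(19,3) = 969.
Subtract solutions that violate a single cap (substitute x_i' = x_i − (cap_i+1)): x_1 ≥ 9 gives C(10,3) = 120; x_2 ≥ 4 gives C(15,3) = 455; x_3 ≥ 5 gives C(14,3) = 364; x_4 ≥ 7 gives C(12,3) = 220. Together 1159.
Add back pairs where two caps are both exceeded: 20 + 10 + 1 + 120 + 56 + 35 = 242.
Subtract triples: 0 + 0 + 0 + 1 = 1.
By inclusion–exclusion the count is 969 − 1159 + 242 − 1 = 51.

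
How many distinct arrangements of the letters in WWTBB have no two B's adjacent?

18

Total arrangements of WWTBB: 5!/(2!·2!) = 30.
If the two B's are adjacent, glue them into one block, leaving 4 items to arrange: (4)!/(2!) = 12 ways.
Hence 30 − 12 = 18.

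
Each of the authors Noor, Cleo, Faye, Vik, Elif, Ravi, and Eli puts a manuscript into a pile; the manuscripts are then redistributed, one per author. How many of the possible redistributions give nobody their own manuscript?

Let Aᵢ be the assignments in which author i gets their own manuscript. We want the size of the complement of A₁∪…∪A_7.
By inclusion–exclusion this is Σ_{j=0}^{7} (−1)^j C(7,j)·(7−j)!.
Computing: 5040 − 5040 + 2520 − 840 + 210 − 42 + 7 − 1 = 1854.

1854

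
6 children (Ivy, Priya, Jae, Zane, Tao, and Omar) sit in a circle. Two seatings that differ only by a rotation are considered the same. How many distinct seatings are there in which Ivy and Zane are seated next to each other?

Treat {Ivy, Zane} as one unit (2 internal orders) and seat the resulting 5 units around the table: (4)! circular arrangements.
So 2 × (4)! = 2 × 24 = 48.

48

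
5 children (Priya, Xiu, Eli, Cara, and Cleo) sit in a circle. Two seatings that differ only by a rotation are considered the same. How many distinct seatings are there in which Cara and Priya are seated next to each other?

12

Treat {Cara, Priya} as one unit (2 internal orders) and seat the resulting 4 units around the table: (3)! circular arrangements.
So 2 × (3)! = 2 × 6 = 12.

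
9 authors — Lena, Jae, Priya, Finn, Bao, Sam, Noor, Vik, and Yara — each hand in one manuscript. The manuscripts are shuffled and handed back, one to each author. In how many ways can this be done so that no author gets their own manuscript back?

133496

Count assignments avoiding every fixed point. For any j of the 9 authors fixed to their own manuscript, the other 9−j can be arranged in (9−j)! ways.
By inclusion–exclusion this is Σ_{j=0}^{9} (−1)^j C(9,j)·(9−j)!.
Computing: 362880 − 362880 + 181440 − 60480 + 15120 − 3024 + 504 − 72 + 9 − 1 = 133496.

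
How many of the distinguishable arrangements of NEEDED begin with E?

30

With the first slot taken by E, it remains to arrange the other 5 letters (NEDED).
Those 5 letters have D appearing twice and E appearing twice, giving (5)!/(2!·2!) = 30.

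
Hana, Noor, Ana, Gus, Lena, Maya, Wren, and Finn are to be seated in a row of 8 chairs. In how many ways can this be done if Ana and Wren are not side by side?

30240

Of the 8! = 40320 arrangements, those with Ana and Wren adjacent number 2 × 7! = 10080 (treat the pair as a block with 2 internal orders).
Complementary counting: 40320 − 10080 = 30240.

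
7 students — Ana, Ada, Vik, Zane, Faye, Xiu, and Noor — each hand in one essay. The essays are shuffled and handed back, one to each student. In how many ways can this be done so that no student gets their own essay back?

1854

Count assignments avoiding every fixed point. For any j of the 7 students fixed to their own essay, the other 7−j can be arranged in (7−j)! ways.
By inclusion–exclusion this is Σ_{j=0}^{7} (−1)^j C(7,j)·(7−j)!.
Computing: 5040 − 5040 + 2520 − 840 + 210 − 42 + 7 − 1 = 1854.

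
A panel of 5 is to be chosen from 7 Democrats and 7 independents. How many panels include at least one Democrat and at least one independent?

1960

With no constraint there are C(14,5) = 2002 possible selections.
Subtract selections that omit an entire group: no Democrats → C(7,5) = 21; no independents → C(7,5) = 21.
Both groups omitted at once is impossible, so 2002 − 42 = 1960.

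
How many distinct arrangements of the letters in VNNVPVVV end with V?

105

Fix V in the last position and arrange the remaining 7 letters.
Those 7 letters have N appearing twice and V appearing 4 times, giving (7)!/(4!·2!) = 105.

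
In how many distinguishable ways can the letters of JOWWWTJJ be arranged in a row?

The 8 letters of JOWWWTJJ have repeats: J appearing 3 times and W appearing 3 times.
The number of distinct arrangements is 8!/(3!·3!) = 40320/36 = 1120.

1120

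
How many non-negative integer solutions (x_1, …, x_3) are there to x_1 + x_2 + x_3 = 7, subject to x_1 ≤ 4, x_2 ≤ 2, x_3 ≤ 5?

12

By stars and bars, unrestricted non-negative solutions to x_1+…+x_3 = 7 number C(7+2,2) = 36.
Subtract solutions that violate a single cap (substitute x_i' = x_i − (cap_i+1)): x_1 ≥ 5 gives C(4,2) = 6; x_2 ≥ 3 gives C(6,2) = 15; x_3 ≥ 6 gives C(3,2) = 3. Together 24.
No two caps can be exceeded simultaneously, so the pair terms are all 0.
By inclusion–exclusion the count is 36 − 24 + 0 = 12.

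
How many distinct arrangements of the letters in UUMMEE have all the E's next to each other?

Treat the 2 copies of E as a single block. The multiset to arrange is then {EE, M, M, U, U}, 5 items in all.
That gives (5)!/(2!·2!) = 30 arrangements.

30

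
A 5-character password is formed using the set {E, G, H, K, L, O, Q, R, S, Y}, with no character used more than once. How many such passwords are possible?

Choose and order 5 of the 10 symbols: the first character has 10 options, the next 9, and so on down to 6.
10 × 9 × 8 × 7 × 6 = 30240.

30240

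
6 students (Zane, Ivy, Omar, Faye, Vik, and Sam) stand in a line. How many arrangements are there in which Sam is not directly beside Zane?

Of the 6! = 720 arrangements, those with Sam and Zane adjacent number 2 × 5! = 240 (treat the pair as a block with 2 internal orders).
Complementary counting: 720 − 240 = 480.

480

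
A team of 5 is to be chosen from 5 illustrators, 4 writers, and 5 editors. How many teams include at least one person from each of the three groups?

1500

Unrestricted: C(14,5) = 2002 ways to pick any 5 of the 14.
Selections missing a whole group: no illustrators → C(9,5) = 126; no writers → C(10,5) = 252; no editors → C(9,5) = 126.
Add back selections omitting two groups (i.e. drawn from a single group): C(5,5) + C(4,5) + C(5,5) = 2.
By inclusion–exclusion: 2002 − 504 + 2 = 1500.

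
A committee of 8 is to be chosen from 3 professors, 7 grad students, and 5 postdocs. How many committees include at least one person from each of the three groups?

5894

Total 8-person selections from all 15: C(15,8) = 6435.
Selections missing a whole group: no professors → C(12,8) = 495; no grad students → C(8,8) = 1; no postdocs → C(10,8) = 45.
Add back selections omitting two groups (i.e. drawn from a single group): C(3,8) + C(7,8) + C(5,8) = 0.
By inclusion–exclusion: 6435 − 541 + 0 = 5894.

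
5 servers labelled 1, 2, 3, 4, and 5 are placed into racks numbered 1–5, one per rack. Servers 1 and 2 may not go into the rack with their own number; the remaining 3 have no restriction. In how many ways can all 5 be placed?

78

Let Aᵢ (for i ∈ {1, 2}) be the placements that put server i in its forbidden rack. Any j of these fix j positions, leaving (5−j)! ways to fill the rest, and there are C(2,j) ways to pick which j.
By inclusion–exclusion, the number of valid placements is Σ_{j=0}^{2} (−1)^j C(2,j)·(5−j)!.
Computing: 120 − 48 + 6 = 78.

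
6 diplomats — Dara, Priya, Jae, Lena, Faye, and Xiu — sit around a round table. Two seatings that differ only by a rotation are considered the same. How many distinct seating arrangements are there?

120

Seat Dara anywhere (absorbing the rotational symmetry), then permute the other 5: (5)! = 120.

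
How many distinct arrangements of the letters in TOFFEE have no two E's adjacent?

There are 6!/(2!·2!) = 180 arrangements of TOFFEE in total.
If the two E's are adjacent, glue them into one block, leaving 5 items to arrange: (5)!/(2!) = 60 ways.
Subtracting, 180 − 60 = 120 arrangements keep the E's apart.

120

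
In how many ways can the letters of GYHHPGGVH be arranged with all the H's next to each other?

Treat the 3 copies of H as a single block. The multiset to arrange is then {HHH, G, G, G, P, V, Y}, 7 items in all.
That gives (7)!/(3!) = 840 arrangements.

840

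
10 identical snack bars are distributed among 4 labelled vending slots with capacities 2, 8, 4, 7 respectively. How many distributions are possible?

106

By stars and bars, unrestricted non-negative solutions to x_1+…+x_4 = 10 number C(10+3,3) = 286.
Subtract solutions that violate a single cap (substitute x_i' = x_i − (cap_i+1)): x_1 ≥ 3 gives C(10,3) = 120; x_2 ≥ 9 gives C(4,3) = 4; x_3 ≥ 5 gives C(8,3) = 56; x_4 ≥ 8 gives C(5,3) = 10. Together 190.
Add back pairs where two caps are both exceeded: 0 + 10 + 0 + 0 + 0 + 0 = 10.
By inclusion–exclusion the count is 286 − 190 + 10 = 106.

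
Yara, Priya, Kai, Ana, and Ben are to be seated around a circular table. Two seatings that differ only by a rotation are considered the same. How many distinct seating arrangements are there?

Around a circle, 5 distinct people have 5!/5 = (4)! = 24 rotationally distinct seatings.

24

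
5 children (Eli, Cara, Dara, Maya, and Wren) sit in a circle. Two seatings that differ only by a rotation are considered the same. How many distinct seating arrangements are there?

Seat Eli anywhere (absorbing the rotational symmetry), then permute the other 4: (4)! = 24.

24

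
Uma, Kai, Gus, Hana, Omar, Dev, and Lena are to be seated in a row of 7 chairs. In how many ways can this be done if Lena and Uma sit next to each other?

1440

Place the 5 others and the Lena-Uma pair as 6 objects in a line; the pair has 2 internal arrangements.
So the count is 2·(6)! = 1440.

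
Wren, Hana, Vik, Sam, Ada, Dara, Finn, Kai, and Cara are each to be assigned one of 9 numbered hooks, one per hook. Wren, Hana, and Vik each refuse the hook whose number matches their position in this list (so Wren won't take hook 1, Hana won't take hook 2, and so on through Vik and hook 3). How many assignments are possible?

Let Aᵢ (for i ∈ {1, 2, 3}) be the placements that put person i in their forbidden hook. Any j of these fix j positions, leaving (9−j)! ways to fill the rest, and there are C(3,j) ways to pick which j.
By inclusion–exclusion, the number of valid placements is Σ_{j=0}^{3} (−1)^j C(3,j)·(9−j)!.
Computing: 362880 − 120960 + 15120 − 720 = 256320.

256320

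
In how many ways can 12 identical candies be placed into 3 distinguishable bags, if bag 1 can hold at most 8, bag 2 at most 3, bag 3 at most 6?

Ignoring the caps, the number of non-negative solutions to x_1+…+x_3 = 12 is C(14,2) = 91.
Subtract solutions that violate a single cap (substitute x_i' = x_i − (cap_i+1)): x_1 ≥ 9 gives C(5,2) = 10; x_2 ≥ 4 gives C(10,2) = 45; x_3 ≥ 7 gives C(7,2) = 21. Together 76.
Add back pairs where two caps are both exceeded: 0 + 0 + 3 = 3.
By inclusion–exclusion the count is 91 − 76 + 3 = 18.

18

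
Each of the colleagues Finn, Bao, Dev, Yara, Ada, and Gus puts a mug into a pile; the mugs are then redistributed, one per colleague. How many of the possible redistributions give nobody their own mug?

265

Count assignments avoiding every fixed point. For any j of the 6 colleagues fixed to their own mug, the other 6−j can be arranged in (6−j)! ways.
By inclusion–exclusion this is Σ_{j=0}^{6} (−1)^j C(6,j)·(6−j)!.
Computing: 720 − 720 + 360 − 120 + 30 − 6 + 1 = 265.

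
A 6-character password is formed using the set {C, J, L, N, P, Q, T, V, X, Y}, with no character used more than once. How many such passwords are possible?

151200

Choose and order 6 of the 10 symbols: the first character has 10 options, the next 9, and so on down to 5.
10 × 9 × 8 × 7 × 6 × 5 = 151200.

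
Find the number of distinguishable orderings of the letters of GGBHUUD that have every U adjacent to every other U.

360

Treat the 2 copies of U as a single block. The multiset to arrange is then {UU, B, D, G, G, H}, 6 items in all.
That gives (6)!/(2!) = 360 arrangements.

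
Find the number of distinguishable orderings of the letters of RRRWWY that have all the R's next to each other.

Treat the 3 copies of R as a single block. The multiset to arrange is then {RRR, W, W, Y}, 4 items in all.
That gives (4)!/(2!) = 12 arrangements.

12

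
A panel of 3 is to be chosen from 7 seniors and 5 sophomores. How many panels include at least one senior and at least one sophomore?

175

Total 3-person selections from all 12: C(12,3) = 220.
Selections missing a whole group: no seniors → C(5,3) = 10; no sophomores → C(7,3) = 35.
Both groups omitted at once is impossible, so 220 − 45 = 175.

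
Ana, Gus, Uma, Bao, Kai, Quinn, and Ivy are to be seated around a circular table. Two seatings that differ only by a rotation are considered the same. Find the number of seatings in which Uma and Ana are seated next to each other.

240

Treat {Uma, Ana} as one unit (2 internal orders) and seat the resulting 6 units around the table: (5)! circular arrangements.
So 2 × (5)! = 2 × 120 = 240.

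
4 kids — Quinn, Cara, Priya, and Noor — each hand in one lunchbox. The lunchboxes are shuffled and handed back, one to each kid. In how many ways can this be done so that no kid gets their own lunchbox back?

Let Aᵢ be the assignments in which kid i gets their own lunchbox. We want the size of the complement of A₁∪…∪A_4.
By inclusion–exclusion this is Σ_{j=0}^{4} (−1)^j C(4,j)·(4−j)!.
Computing: 24 − 24 + 12 − 4 + 1 = 9.

9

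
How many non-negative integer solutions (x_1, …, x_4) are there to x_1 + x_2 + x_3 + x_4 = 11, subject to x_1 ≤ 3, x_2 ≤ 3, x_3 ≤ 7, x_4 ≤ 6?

91

By stars and bars, unrestricted non-negative solutions to x_1+…+x_4 = 11 number C(11+3,3) = 364.
Subtract solutions that violate a single cap (substitute x_i' = x_i − (cap_i+1)): x_1 ≥ 4 gives C(10,3) = 120; x_2 ≥ 4 gives C(10,3) = 120; x_3 ≥ 8 gives C(6,3) = 20; x_4 ≥ 7 gives C(7,3) = 35. Together 295.
Add back pairs where two caps are both exceeded: 20 + 0 + 1 + 0 + 1 + 0 = 22.
By inclusion–exclusion the count is 364 − 295 + 22 = 91.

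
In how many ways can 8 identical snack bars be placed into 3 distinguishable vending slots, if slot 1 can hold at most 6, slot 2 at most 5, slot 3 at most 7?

By stars and bars, unrestricted non-negative solutions to x_1+…+x_3 = 8 number C(8+2,2) = 45.
Subtract solutions that violate a single cap (substitute x_i' = x_i − (cap_i+1)): x_1 ≥ 7 gives C(3,2) = 3; x_2 ≥ 6 gives C(4,2) = 6; x_3 ≥ 8 gives C(2,2) = 1. Together 10.
No two caps can be exceeded simultaneously, so the pair terms are all 0.
By inclusion–exclusion the count is 45 − 10 + 0 = 35.

35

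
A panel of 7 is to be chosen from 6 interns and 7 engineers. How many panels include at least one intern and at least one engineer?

1715

Unrestricted: C(13,7) = 1716 ways to pick any 7 of the 13.
Subtract selections that omit an entire group: no interns → C(7,7) = 1; no engineers → C(6,7) = 0.
Both groups omitted at once is impossible, so 1716 − 1 = 1715.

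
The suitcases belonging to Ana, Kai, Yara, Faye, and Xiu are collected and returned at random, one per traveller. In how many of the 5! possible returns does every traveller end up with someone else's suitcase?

44

Count assignments avoiding every fixed point. For any j of the 5 travellers fixed to their own suitcase, the other 5−j can be arranged in (5−j)! ways.
By inclusion–exclusion this is Σ_{j=0}^{5} (−1)^j C(5,j)·(5−j)!.
Computing: 120 − 120 + 60 − 20 + 5 − 1 = 44.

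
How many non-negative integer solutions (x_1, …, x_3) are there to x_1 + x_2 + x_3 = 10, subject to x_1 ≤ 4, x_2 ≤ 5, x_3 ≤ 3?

Without the upper bounds there are C(12,2) = 66 ways to split 10 among 3 variables.
Subtract solutions that violate a single cap (substitute x_i' = x_i − (cap_i+1)): x_1 ≥ 5 gives C(7,2) = 21; x_2 ≥ 6 gives C(6,2) = 15; x_3 ≥ 4 gives C(8,2) = 28. Together 64.
Add back pairs where two caps are both exceeded: 0 + 3 + 1 = 4.
By inclusion–exclusion the count is 66 − 64 + 4 = 6.

6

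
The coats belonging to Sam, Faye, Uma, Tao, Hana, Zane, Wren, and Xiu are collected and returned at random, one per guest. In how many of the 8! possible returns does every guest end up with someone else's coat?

Count assignments avoiding every fixed point. For any j of the 8 guests fixed to their own coat, the other 8−j can be arranged in (8−j)! ways.
By inclusion–exclusion this is Σ_{j=0}^{8} (−1)^j C(8,j)·(8−j)!.
Computing: 40320 − 40320 + 20160 − 6720 + 1680 − 336 + 56 − 8 + 1 = 14833.

14833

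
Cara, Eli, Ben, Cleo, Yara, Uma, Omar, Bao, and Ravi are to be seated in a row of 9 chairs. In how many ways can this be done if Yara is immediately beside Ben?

Place the 7 others and the Yara-Ben pair as 8 objects in a line; the pair has 2 internal arrangements.
So the count is 2·(8)! = 80640.

80640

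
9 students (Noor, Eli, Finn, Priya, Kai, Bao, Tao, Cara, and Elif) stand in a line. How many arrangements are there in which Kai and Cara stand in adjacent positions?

80640

Place the 7 others and the Kai-Cara pair as 8 objects in a line; the pair has 2 internal arrangements.
So the count is 2·(8)! = 80640.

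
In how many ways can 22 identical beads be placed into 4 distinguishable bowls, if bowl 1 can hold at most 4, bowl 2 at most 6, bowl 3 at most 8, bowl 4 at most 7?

By stars and bars, unrestricted non-negative solutions to x_1+…+x_4 = 22 number C(22+3,3) = 2300.
Subtract solutions that violate a single cap (substitute x_i' = x_i − (cap_i+1)): x_1 ≥ 5 gives C(20,3) = 1140; x_2 ≥ 7 gives C(18,3) = 816; x_3 ≥ 9 gives C(16,3) = 560; x_4 ≥ 8 gives C(17,3) = 680. Together 3196.
Add back pairs where two caps are both exceeded: 286 + 165 + 220 + 84 + 120 + 56 = 931.
Subtract triples: 4 + 10 + 1 + 0 = 15.
By inclusion–exclusion the count is 2300 − 3196 + 931 − 15 = 20.

20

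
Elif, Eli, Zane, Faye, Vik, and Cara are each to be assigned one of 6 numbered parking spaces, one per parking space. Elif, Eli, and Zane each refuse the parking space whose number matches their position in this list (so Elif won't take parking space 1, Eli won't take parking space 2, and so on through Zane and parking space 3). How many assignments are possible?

Let Aᵢ (for i ∈ {1, 2, 3}) be the placements that put person i in their forbidden parking space. Any j of these fix j positions, leaving (6−j)! ways to fill the rest, and there are C(3,j) ways to pick which j.
By inclusion–exclusion, the number of valid placements is Σ_{j=0}^{3} (−1)^j C(3,j)·(6−j)!.
Computing: 720 − 360 + 72 − 6 = 426.

426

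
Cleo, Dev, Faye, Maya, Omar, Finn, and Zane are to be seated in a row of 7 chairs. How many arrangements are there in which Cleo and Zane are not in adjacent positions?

3600

Of the 7! = 5040 arrangements, those with Cleo and Zane adjacent number 2 × 6! = 1440 (treat the pair as a block with 2 internal orders).
So 5040 − 1440 = 3600 arrangements keep them apart.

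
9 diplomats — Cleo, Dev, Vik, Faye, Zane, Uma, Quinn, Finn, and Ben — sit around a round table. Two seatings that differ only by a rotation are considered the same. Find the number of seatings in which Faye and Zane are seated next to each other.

10080

Treat {Faye, Zane} as one unit (2 internal orders) and seat the resulting 8 units around the table: (7)! circular arrangements.
So 2 × (7)! = 2 × 5040 = 10080.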